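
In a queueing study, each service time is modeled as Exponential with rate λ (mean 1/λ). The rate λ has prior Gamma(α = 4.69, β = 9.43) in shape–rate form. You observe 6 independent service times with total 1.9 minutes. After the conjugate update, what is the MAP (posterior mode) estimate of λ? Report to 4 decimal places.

With a Gamma(shape α, rate β) prior on the exponential rate λ, the posterior after n observations with total T = Σxᵢ is Gamma(α+n, β+T).
Posterior: Gamma(4.69+6, 9.43+1.9) = Gamma(10.69, 11.33).
Mode = (α−1)/β = 0.8553.

0.8553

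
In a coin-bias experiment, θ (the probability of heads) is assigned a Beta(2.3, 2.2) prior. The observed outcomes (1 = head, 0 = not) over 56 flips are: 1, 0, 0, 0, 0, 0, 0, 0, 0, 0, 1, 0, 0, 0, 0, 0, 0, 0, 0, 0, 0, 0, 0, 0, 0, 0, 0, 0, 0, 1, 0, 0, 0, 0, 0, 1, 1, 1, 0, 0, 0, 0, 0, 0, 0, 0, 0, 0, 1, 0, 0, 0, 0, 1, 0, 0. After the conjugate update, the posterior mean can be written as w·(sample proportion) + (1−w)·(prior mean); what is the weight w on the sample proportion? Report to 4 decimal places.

The Beta prior is conjugate to a Binomial/Bernoulli likelihood; the update adds successes to α and failures to β.
Posterior mean = (α₀+k)/(α₀+β₀+n) = [n/(α₀+β₀+n)]·(k/n) + [(α₀+β₀)/(α₀+β₀+n)]·α₀/(α₀+β₀), so only n and the prior enter the weight.
The weight on the data is w = n/(α₀+β₀+n) = 56/(2.3+2.2+56) = 56/60.5 = 0.9256.

0.9256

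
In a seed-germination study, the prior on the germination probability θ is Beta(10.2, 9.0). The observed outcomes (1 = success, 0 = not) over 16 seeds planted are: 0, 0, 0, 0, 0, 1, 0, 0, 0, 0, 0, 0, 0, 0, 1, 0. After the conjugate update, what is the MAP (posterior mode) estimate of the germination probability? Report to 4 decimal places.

0.3373

The Beta prior is conjugate to a Binomial/Bernoulli likelihood; the update adds successes to α and failures to β.
Posterior: Beta(α+k, β+n−k) = Beta(10.2+2, 9.0+14) = Beta(12.2, 23.0).
Mode of Beta(a,b) for a,b>1 is (a−1)/(a+b−2) = 11.2/33.2 = 0.3373.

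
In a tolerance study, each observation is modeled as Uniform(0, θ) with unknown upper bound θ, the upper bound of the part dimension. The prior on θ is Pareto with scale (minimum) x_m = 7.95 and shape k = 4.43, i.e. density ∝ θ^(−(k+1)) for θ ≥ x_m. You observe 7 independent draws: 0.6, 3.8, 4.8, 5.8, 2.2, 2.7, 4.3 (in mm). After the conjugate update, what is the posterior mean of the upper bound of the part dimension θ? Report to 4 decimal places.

8.7122

A Pareto(scale x_m, shape k) prior on the upper bound θ of Uniform(0, θ) is conjugate: posterior is Pareto(max(x_m, max xᵢ), k + n).
Sample maximum = 5.8; prior scale x_m = 7.95 → posterior scale = max = 7.95.
Posterior shape = 4.43 + 7 = 11.43.
E[θ|data] = k·x_m/(k−1) = 11.43·7.95/10.43 = 8.7122.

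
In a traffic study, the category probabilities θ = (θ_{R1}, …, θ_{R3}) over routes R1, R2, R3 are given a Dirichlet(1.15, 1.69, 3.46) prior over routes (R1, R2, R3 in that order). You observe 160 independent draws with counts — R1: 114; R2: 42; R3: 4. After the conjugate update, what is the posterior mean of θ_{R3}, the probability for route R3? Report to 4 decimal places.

The Dirichlet prior is conjugate to the Multinomial likelihood: each posterior αⱼ = prior αⱼ + observed count nⱼ.
Posterior concentration: (115.15, 43.69, 7.46), total = 166.30.
E[θ_{R3}|data] = α_{R3}/Σα = 7.46/166.30 = 0.0449.

0.0449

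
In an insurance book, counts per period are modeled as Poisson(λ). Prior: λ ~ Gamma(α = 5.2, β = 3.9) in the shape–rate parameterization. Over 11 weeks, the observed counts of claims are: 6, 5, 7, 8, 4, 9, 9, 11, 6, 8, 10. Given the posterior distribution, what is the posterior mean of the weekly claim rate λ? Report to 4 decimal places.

With a Gamma(shape α, rate β) prior, the Poisson likelihood is conjugate: the posterior is Gamma(α + ΣXᵢ, β + n).
Sum of counts S = 83 over n = 11 weeks.
Posterior: Gamma(α+S, β+n) = Gamma(5.2+83, 3.9+11) = Gamma(88.2, 14.9).
Posterior mean = α/β = 88.2/14.9 = 5.9195.

5.9195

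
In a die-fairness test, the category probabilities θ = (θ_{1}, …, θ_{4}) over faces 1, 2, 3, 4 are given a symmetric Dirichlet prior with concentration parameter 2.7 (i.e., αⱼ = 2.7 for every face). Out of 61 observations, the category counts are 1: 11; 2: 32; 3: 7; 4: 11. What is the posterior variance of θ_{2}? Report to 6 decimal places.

0.003430

The Dirichlet prior is conjugate to the Multinomial likelihood: each posterior αⱼ = prior αⱼ + observed count nⱼ.
Posterior concentration: (13.7, 34.7, 9.7, 13.7), total = 71.8.
Var[θ_j] = α_j(Σα−α_j)/((Σα)²(Σα+1)) = 34.7·37.1/(71.8²·72.8) = 0.003430.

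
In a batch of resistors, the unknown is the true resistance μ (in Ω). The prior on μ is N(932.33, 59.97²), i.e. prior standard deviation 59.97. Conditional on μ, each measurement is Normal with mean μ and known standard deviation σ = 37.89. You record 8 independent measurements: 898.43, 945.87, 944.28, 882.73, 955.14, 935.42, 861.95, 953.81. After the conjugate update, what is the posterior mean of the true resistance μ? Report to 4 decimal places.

For Normal data with known variance σ², a Normal(μ₀, σ₀²) prior on μ is conjugate. Posterior precision = 1/σ₀² + n/σ²; posterior mean is the precision-weighted average of μ₀ and x̄.
Σxᵢ = 898.43 + 945.87 + 944.28 + 882.73 + 955.14 + 935.42 + 861.95 + 953.81 = 7377.63, so n·x̄ = 7377.63.
σ₀² = 59.97² = 3596.4009, σ² = 37.89² = 1435.6521; σ² + n·σ₀² = 1435.6521 + 8·3596.4009 = 30206.8593.
Posterior mean = (μ₀/σ₀² + n·x̄/σ²)/(1/σ₀² + n/σ²) = (σ²·μ₀ + σ₀²·n·x̄)/(σ² + n·σ₀²) = (1435.6521·932.33 + 3596.4009·7377.63)/30206.8593 = 27871416.69426/30206.8593 = 922.6850.

922.6850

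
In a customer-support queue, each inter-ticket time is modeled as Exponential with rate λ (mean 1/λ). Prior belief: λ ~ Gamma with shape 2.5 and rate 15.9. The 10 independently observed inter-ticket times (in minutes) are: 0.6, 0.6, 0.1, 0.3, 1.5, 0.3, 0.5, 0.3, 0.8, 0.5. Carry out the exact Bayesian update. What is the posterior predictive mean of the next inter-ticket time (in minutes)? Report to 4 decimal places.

With a Gamma(shape α, rate β) prior on the exponential rate λ, the posterior after n observations with total T = Σxᵢ is Gamma(α+n, β+T).
Sum of observations T = 5.5 minutes; n = 10.
Posterior: Gamma(2.5+10, 15.9+5.5) = Gamma(12.5, 21.4).
The predictive distribution for the next observation is Lomax; its mean is β/(α−1) = 21.4/11.5 = 1.8609.

1.8609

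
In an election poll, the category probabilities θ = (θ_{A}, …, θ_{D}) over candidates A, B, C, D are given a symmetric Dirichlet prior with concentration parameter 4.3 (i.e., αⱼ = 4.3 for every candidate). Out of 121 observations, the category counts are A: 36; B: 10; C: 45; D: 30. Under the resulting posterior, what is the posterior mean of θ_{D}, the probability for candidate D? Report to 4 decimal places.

0.2482

The Dirichlet prior is conjugate to the Multinomial likelihood: each posterior αⱼ = prior αⱼ + observed count nⱼ.
Posterior concentration: (40.3, 14.3, 49.3, 34.3), total = 138.2.
E[θ_{D}|data] = α_{D}/Σα = 34.3/138.2 = 0.2482.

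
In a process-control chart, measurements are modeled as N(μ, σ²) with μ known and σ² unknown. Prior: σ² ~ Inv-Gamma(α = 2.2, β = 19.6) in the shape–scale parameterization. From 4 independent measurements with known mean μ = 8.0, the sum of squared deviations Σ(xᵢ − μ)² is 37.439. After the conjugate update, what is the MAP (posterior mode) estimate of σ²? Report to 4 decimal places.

With known mean μ and an Inverse-Gamma(α, β) prior on σ², the Normal likelihood is conjugate: posterior is Inv-Gamma(α + n/2, β + Σ(xᵢ−μ)²/2).
Posterior: Inv-Gamma(2.2 + 4/2, 19.6 + 37.439/2) = Inv-Gamma(4.20, 38.3195).
Mode = β/(α+1) = 38.3195/5.20 = 7.3691.

7.3691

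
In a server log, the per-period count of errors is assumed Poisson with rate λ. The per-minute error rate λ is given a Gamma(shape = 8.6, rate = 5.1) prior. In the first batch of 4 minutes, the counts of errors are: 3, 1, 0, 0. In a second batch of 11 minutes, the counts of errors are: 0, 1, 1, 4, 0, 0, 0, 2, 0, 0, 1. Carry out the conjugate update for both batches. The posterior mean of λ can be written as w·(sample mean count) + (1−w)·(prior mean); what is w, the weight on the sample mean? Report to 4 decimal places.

With a Gamma(shape α, rate β) prior, the Poisson likelihood is conjugate: the posterior is Gamma(α + ΣXᵢ, β + n).
Total number of minutes: n = 4 + 11 = 15.
Posterior mean = (α₀+S)/(β₀+n) = [n/(β₀+n)]·(S/n) + [β₀/(β₀+n)]·(α₀/β₀), so only n and β₀ enter the weight.
Weight on data w = n/(β₀+n) = 15/(5.1+15) = 15/20.1 = 0.7463.

0.7463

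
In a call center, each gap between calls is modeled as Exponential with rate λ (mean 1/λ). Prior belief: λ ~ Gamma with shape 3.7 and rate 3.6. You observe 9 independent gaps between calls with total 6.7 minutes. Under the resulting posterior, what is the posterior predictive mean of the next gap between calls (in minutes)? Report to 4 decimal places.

0.8803

With a Gamma(shape α, rate β) prior on the exponential rate λ, the posterior after n observations with total T = Σxᵢ is Gamma(α+n, β+T).
Posterior: Gamma(3.7+9, 3.6+6.7) = Gamma(12.7, 10.3).
The predictive distribution for the next observation is Lomax; its mean is β/(α−1) = 10.3/11.7 = 0.8803.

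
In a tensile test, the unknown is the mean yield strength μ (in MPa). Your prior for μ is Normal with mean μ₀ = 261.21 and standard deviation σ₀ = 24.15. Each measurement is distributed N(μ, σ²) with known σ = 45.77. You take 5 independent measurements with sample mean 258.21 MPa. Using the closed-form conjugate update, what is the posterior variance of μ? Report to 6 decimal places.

243.821065

For Normal data with known variance σ², a Normal(μ₀, σ₀²) prior on μ is conjugate. Posterior precision = 1/σ₀² + n/σ²; posterior mean is the precision-weighted average of μ₀ and x̄.
σ₀² = 24.15² = 583.2225, σ² = 45.77² = 2094.8929; σ² + n·σ₀² = 2094.8929 + 5·583.2225 = 5011.0054.
Posterior precision = 1/σ₀² + n/σ² = 1/583.2225 + 5/2094.8929 = (σ² + n·σ₀²)/(σ₀²σ²) = 5011.0054/(583.2225·2094.8929); posterior variance σₙ² = σ₀²σ²/(σ² + n·σ₀²) = 583.2225·2094.8929/5011.0054 = 243.821065.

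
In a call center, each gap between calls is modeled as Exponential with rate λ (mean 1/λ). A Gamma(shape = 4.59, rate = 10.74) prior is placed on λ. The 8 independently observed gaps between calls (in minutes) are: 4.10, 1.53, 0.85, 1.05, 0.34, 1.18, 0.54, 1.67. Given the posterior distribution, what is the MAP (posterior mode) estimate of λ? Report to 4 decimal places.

With a Gamma(shape α, rate β) prior on the exponential rate λ, the posterior after n observations with total T = Σxᵢ is Gamma(α+n, β+T).
Sum of observations T = 11.26 minutes; n = 8.
Posterior: Gamma(4.59+8, 10.74+11.26) = Gamma(12.59, 22.00).
Mode = (α−1)/β = 0.5268.

0.5268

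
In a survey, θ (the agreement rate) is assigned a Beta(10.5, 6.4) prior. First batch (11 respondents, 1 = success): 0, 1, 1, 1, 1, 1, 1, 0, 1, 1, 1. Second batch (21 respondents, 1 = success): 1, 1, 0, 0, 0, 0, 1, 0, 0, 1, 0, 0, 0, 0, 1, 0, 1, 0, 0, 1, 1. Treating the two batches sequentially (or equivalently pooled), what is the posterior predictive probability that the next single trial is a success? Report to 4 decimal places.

The Beta prior is conjugate to a Binomial/Bernoulli likelihood; the update adds successes to α and failures to β.
After batch 1: Beta(10.5+9, 6.4+2) = Beta(19.5, 8.4).
After batch 2: Beta(19.5+8, 8.4+13) = Beta(27.5, 21.4).
For a single future Bernoulli trial, P(success | data) = α/(α+β) = 0.5624.

0.5624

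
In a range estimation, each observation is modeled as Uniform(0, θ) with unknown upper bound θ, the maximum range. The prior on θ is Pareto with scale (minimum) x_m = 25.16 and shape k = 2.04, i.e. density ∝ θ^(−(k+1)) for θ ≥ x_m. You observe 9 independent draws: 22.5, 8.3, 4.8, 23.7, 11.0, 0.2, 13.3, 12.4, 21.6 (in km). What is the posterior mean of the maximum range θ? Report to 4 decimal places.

27.6660

A Pareto(scale x_m, shape k) prior on the upper bound θ of Uniform(0, θ) is conjugate: posterior is Pareto(max(x_m, max xᵢ), k + n).
Sample maximum = 23.7; prior scale x_m = 25.16 → posterior scale = max = 25.16.
Posterior shape = 2.04 + 9 = 11.04.
E[θ|data] = k·x_m/(k−1) = 11.04·25.16/10.04 = 27.6660.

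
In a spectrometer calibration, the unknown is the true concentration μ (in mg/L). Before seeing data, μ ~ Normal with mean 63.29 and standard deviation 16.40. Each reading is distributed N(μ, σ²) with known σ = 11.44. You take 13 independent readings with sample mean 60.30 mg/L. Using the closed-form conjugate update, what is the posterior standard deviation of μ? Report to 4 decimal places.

3.1151

For Normal data with known variance σ², a Normal(μ₀, σ₀²) prior on μ is conjugate. Posterior precision = 1/σ₀² + n/σ²; posterior mean is the precision-weighted average of μ₀ and x̄.
σ₀² = 16.40² = 268.96, σ² = 11.44² = 130.8736; σ² + n·σ₀² = 130.8736 + 13·268.96 = 3627.3536.
Posterior precision = 1/σ₀² + n/σ² = 1/268.96 + 13/130.8736 = (σ² + n·σ₀²)/(σ₀²σ²) = 3627.3536/(268.96·130.8736); posterior variance σₙ² = σ₀²σ²/(σ² + n·σ₀²) = 268.96·130.8736/3627.3536 = 9.703979.
Posterior SD = √σₙ² = √(268.96·130.8736/3627.3536) = 3.1151.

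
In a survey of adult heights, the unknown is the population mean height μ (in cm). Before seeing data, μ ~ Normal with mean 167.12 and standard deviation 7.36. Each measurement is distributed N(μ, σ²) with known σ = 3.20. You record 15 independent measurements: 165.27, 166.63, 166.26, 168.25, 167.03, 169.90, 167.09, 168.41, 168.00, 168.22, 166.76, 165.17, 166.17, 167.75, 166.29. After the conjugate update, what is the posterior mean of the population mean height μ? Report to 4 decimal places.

For Normal data with known variance σ², a Normal(μ₀, σ₀²) prior on μ is conjugate. Posterior precision = 1/σ₀² + n/σ²; posterior mean is the precision-weighted average of μ₀ and x̄.
Σxᵢ = 165.27 + 166.63 + 166.26 + 168.25 + 167.03 + 169.90 + 167.09 + 168.41 + 168.00 + 168.22 + 166.76 + 165.17 + 166.17 + 167.75 + 166.29 = 2507.2, so n·x̄ = 2507.2.
σ₀² = 7.36² = 54.1696, σ² = 3.20² = 10.24; σ² + n·σ₀² = 10.24 + 15·54.1696 = 822.784.
Posterior mean = (μ₀/σ₀² + n·x̄/σ²)/(1/σ₀² + n/σ²) = (σ²·μ₀ + σ₀²·n·x̄)/(σ² + n·σ₀²) = (10.24·167.12 + 54.1696·2507.2)/822.784 = 137525.32992/822.784 = 167.1463.

167.1463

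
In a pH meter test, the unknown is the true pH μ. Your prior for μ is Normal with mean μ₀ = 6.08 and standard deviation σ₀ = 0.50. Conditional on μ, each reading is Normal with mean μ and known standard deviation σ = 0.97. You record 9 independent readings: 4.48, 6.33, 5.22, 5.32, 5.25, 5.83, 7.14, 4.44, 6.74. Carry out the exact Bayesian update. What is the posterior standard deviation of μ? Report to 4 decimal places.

0.2715

For Normal data with known variance σ², a Normal(μ₀, σ₀²) prior on μ is conjugate. Posterior precision = 1/σ₀² + n/σ²; posterior mean is the precision-weighted average of μ₀ and x̄.
σ₀² = 0.50² = 0.25, σ² = 0.97² = 0.9409; σ² + n·σ₀² = 0.9409 + 9·0.25 = 3.1909.
Posterior precision = 1/σ₀² + n/σ² = 1/0.25 + 9/0.9409 = (σ² + n·σ₀²)/(σ₀²σ²) = 3.1909/(0.25·0.9409); posterior variance σₙ² = σ₀²σ²/(σ² + n·σ₀²) = 0.25·0.9409/3.1909 = 0.073717.
Posterior SD = √σₙ² = √(0.25·0.9409/3.1909) = 0.2715.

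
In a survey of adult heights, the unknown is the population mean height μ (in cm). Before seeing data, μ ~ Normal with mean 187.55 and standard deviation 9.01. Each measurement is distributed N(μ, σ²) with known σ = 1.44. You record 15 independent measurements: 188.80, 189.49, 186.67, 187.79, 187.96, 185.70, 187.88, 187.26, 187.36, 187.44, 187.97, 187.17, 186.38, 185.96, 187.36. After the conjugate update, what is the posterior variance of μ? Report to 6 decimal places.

0.138005

For Normal data with known variance σ², a Normal(μ₀, σ₀²) prior on μ is conjugate. Posterior precision = 1/σ₀² + n/σ²; posterior mean is the precision-weighted average of μ₀ and x̄.
σ₀² = 9.01² = 81.1801, σ² = 1.44² = 2.0736; σ² + n·σ₀² = 2.0736 + 15·81.1801 = 1219.7751.
Posterior precision = 1/σ₀² + n/σ² = 1/81.1801 + 15/2.0736 = (σ² + n·σ₀²)/(σ₀²σ²) = 1219.7751/(81.1801·2.0736); posterior variance σₙ² = σ₀²σ²/(σ² + n·σ₀²) = 81.1801·2.0736/1219.7751 = 0.138005.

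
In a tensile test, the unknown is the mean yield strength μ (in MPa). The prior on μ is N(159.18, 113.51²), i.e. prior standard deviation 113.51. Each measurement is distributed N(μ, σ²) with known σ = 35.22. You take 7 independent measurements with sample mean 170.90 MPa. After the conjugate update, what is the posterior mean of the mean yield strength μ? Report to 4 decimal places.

For Normal data with known variance σ², a Normal(μ₀, σ₀²) prior on μ is conjugate. Posterior precision = 1/σ₀² + n/σ²; posterior mean is the precision-weighted average of μ₀ and x̄.
n·x̄ = 7·170.90 = 1196.3.
σ₀² = 113.51² = 12884.5201, σ² = 35.22² = 1240.4484; σ² + n·σ₀² = 1240.4484 + 7·12884.5201 = 91432.0891.
Posterior mean = (μ₀/σ₀² + n·x̄/σ²)/(1/σ₀² + n/σ²) = (σ²·μ₀ + σ₀²·n·x̄)/(σ² + n·σ₀²) = (1240.4484·159.18 + 12884.5201·1196.3)/91432.0891 = 15611205.971942/91432.0891 = 170.7410.

170.7410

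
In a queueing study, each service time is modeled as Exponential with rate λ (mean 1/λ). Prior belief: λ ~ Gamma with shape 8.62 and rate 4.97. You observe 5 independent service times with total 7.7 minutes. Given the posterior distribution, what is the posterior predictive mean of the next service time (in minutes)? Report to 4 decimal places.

With a Gamma(shape α, rate β) prior on the exponential rate λ, the posterior after n observations with total T = Σxᵢ is Gamma(α+n, β+T).
Posterior: Gamma(8.62+5, 4.97+7.7) = Gamma(13.62, 12.67).
The predictive distribution for the next observation is Lomax; its mean is β/(α−1) = 12.67/12.62 = 1.0040.

1.0040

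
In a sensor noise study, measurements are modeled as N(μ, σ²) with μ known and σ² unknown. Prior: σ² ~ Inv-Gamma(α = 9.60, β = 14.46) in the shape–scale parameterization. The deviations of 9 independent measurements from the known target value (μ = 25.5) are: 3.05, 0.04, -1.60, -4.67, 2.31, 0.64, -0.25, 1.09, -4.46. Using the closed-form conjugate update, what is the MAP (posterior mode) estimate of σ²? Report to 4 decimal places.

With known mean μ and an Inverse-Gamma(α, β) prior on σ², the Normal likelihood is conjugate: posterior is Inv-Gamma(α + n/2, β + Σ(xᵢ−μ)²/2).
Σ(xᵢ−μ)² = (3.05)² + (0.04)² + (-1.60)² + (-4.67)² + (2.31)² + (0.64)² + (-0.25)² + (1.09)² + (-4.46)² = 60.5609.
Posterior: Inv-Gamma(9.60 + 9/2, 14.46 + 60.5609/2) = Inv-Gamma(14.10, 44.74045).
Mode = β/(α+1) = 44.74045/15.10 = 2.9629.

2.9629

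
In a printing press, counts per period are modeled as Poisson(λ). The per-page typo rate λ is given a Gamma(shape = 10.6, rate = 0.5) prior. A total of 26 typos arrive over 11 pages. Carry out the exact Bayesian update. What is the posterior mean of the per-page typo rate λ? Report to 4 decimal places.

3.1826

With a Gamma(shape α, rate β) prior, the Poisson likelihood is conjugate: the posterior is Gamma(α + ΣXᵢ, β + n).
Posterior: Gamma(α+S, β+n) = Gamma(10.6+26, 0.5+11) = Gamma(36.6, 11.5).
Posterior mean = α/β = 36.6/11.5 = 3.1826.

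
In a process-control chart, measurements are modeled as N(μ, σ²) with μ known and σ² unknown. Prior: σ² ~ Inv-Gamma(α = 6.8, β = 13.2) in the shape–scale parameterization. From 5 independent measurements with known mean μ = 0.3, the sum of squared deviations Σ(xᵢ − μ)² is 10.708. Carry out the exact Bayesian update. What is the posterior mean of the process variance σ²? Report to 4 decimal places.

With known mean μ and an Inverse-Gamma(α, β) prior on σ², the Normal likelihood is conjugate: posterior is Inv-Gamma(α + n/2, β + Σ(xᵢ−μ)²/2).
Posterior: Inv-Gamma(6.8 + 5/2, 13.2 + 10.708/2) = Inv-Gamma(9.30, 18.5540).
E[σ²|data] = β/(α−1) = 18.5540/8.30 = 2.2354.

2.2354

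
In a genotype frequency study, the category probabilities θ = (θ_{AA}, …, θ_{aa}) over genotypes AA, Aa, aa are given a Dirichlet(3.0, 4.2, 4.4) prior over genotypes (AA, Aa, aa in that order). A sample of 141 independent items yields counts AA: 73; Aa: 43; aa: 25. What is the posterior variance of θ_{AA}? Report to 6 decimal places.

The Dirichlet prior is conjugate to the Multinomial likelihood: each posterior αⱼ = prior αⱼ + observed count nⱼ.
Posterior concentration: (76.0, 47.2, 29.4), total = 152.6.
Var[θ_j] = α_j(Σα−α_j)/((Σα)²(Σα+1)) = 76.0·76.6/(152.6²·153.6) = 0.001628.

0.001628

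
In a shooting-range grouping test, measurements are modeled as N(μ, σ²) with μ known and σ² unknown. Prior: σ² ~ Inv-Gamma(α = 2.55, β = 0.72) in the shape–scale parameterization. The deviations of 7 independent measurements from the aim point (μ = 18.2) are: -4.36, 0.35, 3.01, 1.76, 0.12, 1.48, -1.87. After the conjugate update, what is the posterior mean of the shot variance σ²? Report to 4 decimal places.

3.8051

With known mean μ and an Inverse-Gamma(α, β) prior on σ², the Normal likelihood is conjugate: posterior is Inv-Gamma(α + n/2, β + Σ(xᵢ−μ)²/2).
Σ(xᵢ−μ)² = (-4.36)² + (0.35)² + (3.01)² + (1.76)² + (0.12)² + (1.48)² + (-1.87)² = 36.9915.
Posterior: Inv-Gamma(2.55 + 7/2, 0.72 + 36.9915/2) = Inv-Gamma(6.05, 19.21575).
E[σ²|data] = β/(α−1) = 19.21575/5.05 = 3.8051.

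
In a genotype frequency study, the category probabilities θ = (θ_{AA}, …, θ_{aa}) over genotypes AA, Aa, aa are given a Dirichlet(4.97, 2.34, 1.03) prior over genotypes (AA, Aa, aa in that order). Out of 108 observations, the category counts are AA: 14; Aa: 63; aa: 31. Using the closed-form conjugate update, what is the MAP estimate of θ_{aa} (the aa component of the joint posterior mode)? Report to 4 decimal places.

The Dirichlet prior is conjugate to the Multinomial likelihood: each posterior αⱼ = prior αⱼ + observed count nⱼ.
Posterior concentration: (18.97, 65.34, 32.03), total = 116.34.
Joint mode component: (α_{aa}−1)/(Σα−K) = 31.03/113.34 = 0.2738.

0.2738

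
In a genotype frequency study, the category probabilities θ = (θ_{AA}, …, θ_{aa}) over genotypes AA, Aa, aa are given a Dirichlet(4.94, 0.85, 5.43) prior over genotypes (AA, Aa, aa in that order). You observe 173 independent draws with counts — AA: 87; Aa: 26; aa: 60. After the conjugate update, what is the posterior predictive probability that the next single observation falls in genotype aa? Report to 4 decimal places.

The Dirichlet prior is conjugate to the Multinomial likelihood: each posterior αⱼ = prior αⱼ + observed count nⱼ.
Posterior concentration: (91.94, 26.85, 65.43), total = 184.22.
P(next = aa | data) = α_{aa}/Σα = 0.3552.

0.3552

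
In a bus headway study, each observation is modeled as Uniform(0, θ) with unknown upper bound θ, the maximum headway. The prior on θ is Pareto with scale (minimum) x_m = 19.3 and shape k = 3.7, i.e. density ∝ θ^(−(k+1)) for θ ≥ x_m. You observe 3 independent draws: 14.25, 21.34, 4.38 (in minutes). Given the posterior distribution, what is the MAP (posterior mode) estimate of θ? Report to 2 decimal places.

A Pareto(scale x_m, shape k) prior on the upper bound θ of Uniform(0, θ) is conjugate: posterior is Pareto(max(x_m, max xᵢ), k + n).
Sample maximum = 21.34; prior scale x_m = 19.3 → posterior scale = max = 21.34.
Posterior shape = 3.7 + 3 = 6.7.
The Pareto density is decreasing on [x_m, ∞), so the mode is x_m = 21.34.

21.34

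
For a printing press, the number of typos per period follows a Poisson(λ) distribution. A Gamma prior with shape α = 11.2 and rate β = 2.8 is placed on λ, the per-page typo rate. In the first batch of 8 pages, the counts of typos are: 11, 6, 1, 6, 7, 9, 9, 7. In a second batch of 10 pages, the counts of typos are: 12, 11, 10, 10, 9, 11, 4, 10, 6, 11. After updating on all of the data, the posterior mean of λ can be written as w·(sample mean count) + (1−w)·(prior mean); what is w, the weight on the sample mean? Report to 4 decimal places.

0.8654

With a Gamma(shape α, rate β) prior, the Poisson likelihood is conjugate: the posterior is Gamma(α + ΣXᵢ, β + n).
Total number of pages: n = 8 + 10 = 18.
Posterior mean = (α₀+S)/(β₀+n) = [n/(β₀+n)]·(S/n) + [β₀/(β₀+n)]·(α₀/β₀), so only n and β₀ enter the weight.
Weight on data w = n/(β₀+n) = 18/(2.8+18) = 18/20.8 = 0.8654.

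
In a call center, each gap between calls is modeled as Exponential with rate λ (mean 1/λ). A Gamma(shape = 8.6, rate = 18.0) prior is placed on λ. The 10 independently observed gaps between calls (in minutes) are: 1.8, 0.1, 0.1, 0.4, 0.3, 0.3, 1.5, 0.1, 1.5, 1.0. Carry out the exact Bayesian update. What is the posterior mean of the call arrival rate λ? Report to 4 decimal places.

0.7410

With a Gamma(shape α, rate β) prior on the exponential rate λ, the posterior after n observations with total T = Σxᵢ is Gamma(α+n, β+T).
Sum of observations T = 7.1 minutes; n = 10.
Posterior: Gamma(8.6+10, 18.0+7.1) = Gamma(18.6, 25.1).
Posterior mean of λ = α/β = 18.6/25.1 = 0.7410.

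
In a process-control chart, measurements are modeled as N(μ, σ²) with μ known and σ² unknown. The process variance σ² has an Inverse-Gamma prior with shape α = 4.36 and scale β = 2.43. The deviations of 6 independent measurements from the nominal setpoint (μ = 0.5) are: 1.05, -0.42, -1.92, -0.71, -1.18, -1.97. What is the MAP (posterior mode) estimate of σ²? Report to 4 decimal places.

0.9332

With known mean μ and an Inverse-Gamma(α, β) prior on σ², the Normal likelihood is conjugate: posterior is Inv-Gamma(α + n/2, β + Σ(xᵢ−μ)²/2).
Σ(xᵢ−μ)² = (1.05)² + (-0.42)² + (-1.92)² + (-0.71)² + (-1.18)² + (-1.97)² = 10.7427.
Posterior: Inv-Gamma(4.36 + 6/2, 2.43 + 10.7427/2) = Inv-Gamma(7.36, 7.80135).
Mode = β/(α+1) = 7.80135/8.36 = 0.9332.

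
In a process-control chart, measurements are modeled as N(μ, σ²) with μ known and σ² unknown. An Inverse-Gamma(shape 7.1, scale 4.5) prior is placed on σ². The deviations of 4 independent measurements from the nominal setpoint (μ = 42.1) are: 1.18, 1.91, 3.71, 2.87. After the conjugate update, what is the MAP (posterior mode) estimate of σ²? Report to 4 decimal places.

1.7842

With known mean μ and an Inverse-Gamma(α, β) prior on σ², the Normal likelihood is conjugate: posterior is Inv-Gamma(α + n/2, β + Σ(xᵢ−μ)²/2).
Σ(xᵢ−μ)² = (1.18)² + (1.91)² + (3.71)² + (2.87)² = 27.0415.
Posterior: Inv-Gamma(7.1 + 4/2, 4.5 + 27.0415/2) = Inv-Gamma(9.10, 18.02075).
Mode = β/(α+1) = 18.02075/10.10 = 1.7842.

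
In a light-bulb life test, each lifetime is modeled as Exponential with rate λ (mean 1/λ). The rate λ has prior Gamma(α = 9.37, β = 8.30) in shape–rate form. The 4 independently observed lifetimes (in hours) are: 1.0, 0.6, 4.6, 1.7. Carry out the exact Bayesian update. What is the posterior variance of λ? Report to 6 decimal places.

0.050945

With a Gamma(shape α, rate β) prior on the exponential rate λ, the posterior after n observations with total T = Σxᵢ is Gamma(α+n, β+T).
Sum of observations T = 7.9 hours; n = 4.
Posterior: Gamma(9.37+4, 8.30+7.9) = Gamma(13.37, 16.20).
Var = α/β² = 0.050945.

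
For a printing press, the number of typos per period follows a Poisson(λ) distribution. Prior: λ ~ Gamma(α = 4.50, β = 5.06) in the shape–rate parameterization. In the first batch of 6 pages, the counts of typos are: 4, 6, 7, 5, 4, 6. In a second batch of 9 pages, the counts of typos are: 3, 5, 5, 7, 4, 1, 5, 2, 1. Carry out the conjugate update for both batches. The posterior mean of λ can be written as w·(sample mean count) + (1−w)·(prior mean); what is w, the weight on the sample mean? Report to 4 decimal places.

With a Gamma(shape α, rate β) prior, the Poisson likelihood is conjugate: the posterior is Gamma(α + ΣXᵢ, β + n).
Total number of pages: n = 6 + 9 = 15.
Posterior mean = (α₀+S)/(β₀+n) = [n/(β₀+n)]·(S/n) + [β₀/(β₀+n)]·(α₀/β₀), so only n and β₀ enter the weight.
Weight on data w = n/(β₀+n) = 15/(5.06+15) = 15/20.06 = 0.7478.

0.7478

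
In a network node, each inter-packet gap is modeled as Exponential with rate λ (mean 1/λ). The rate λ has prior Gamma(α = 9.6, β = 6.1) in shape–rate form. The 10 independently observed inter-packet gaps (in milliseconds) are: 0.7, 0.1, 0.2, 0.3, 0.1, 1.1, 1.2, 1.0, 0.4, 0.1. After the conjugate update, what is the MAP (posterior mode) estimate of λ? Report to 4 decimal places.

1.6460

With a Gamma(shape α, rate β) prior on the exponential rate λ, the posterior after n observations with total T = Σxᵢ is Gamma(α+n, β+T).
Sum of observations T = 5.2 milliseconds; n = 10.
Posterior: Gamma(9.6+10, 6.1+5.2) = Gamma(19.6, 11.3).
Mode = (α−1)/β = 1.6460.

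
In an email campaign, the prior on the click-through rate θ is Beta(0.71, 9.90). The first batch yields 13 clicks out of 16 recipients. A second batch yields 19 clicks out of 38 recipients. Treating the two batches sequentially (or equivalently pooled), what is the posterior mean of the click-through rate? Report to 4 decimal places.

0.5063

The Beta prior is conjugate to a Binomial/Bernoulli likelihood; the update adds successes to α and failures to β.
After batch 1: Beta(0.71+13, 9.90+3) = Beta(13.71, 12.90).
After batch 2: Beta(13.71+19, 12.90+19) = Beta(32.71, 31.90).
Posterior mean = α/(α+β) = 32.71/64.61 = 0.5063.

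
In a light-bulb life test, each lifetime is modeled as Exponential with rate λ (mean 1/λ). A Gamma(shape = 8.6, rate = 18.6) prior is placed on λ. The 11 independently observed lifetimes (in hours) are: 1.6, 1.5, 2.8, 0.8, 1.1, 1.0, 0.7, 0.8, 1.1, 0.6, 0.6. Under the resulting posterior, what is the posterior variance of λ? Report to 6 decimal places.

With a Gamma(shape α, rate β) prior on the exponential rate λ, the posterior after n observations with total T = Σxᵢ is Gamma(α+n, β+T).
Sum of observations T = 12.6 hours; n = 11.
Posterior: Gamma(8.6+11, 18.6+12.6) = Gamma(19.6, 31.2).
Var = α/β² = 0.020135.

0.020135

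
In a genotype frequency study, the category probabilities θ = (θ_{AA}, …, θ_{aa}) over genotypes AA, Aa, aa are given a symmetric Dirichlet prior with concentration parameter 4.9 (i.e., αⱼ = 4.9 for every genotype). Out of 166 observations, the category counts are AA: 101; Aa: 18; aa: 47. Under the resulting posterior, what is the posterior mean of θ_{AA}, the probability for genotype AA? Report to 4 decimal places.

0.5861

The Dirichlet prior is conjugate to the Multinomial likelihood: each posterior αⱼ = prior αⱼ + observed count nⱼ.
Posterior concentration: (105.9, 22.9, 51.9), total = 180.7.
E[θ_{AA}|data] = α_{AA}/Σα = 105.9/180.7 = 0.5861.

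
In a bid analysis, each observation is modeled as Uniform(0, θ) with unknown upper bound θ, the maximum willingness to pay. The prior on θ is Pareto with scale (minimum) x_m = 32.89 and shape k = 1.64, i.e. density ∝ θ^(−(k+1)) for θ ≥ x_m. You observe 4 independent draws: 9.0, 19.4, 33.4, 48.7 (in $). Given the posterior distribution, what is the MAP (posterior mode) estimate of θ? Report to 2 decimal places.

48.70

A Pareto(scale x_m, shape k) prior on the upper bound θ of Uniform(0, θ) is conjugate: posterior is Pareto(max(x_m, max xᵢ), k + n).
Sample maximum = 48.7; prior scale x_m = 32.89 → posterior scale = max = 48.70.
Posterior shape = 1.64 + 4 = 5.64.
The Pareto density is decreasing on [x_m, ∞), so the mode is x_m = 48.70.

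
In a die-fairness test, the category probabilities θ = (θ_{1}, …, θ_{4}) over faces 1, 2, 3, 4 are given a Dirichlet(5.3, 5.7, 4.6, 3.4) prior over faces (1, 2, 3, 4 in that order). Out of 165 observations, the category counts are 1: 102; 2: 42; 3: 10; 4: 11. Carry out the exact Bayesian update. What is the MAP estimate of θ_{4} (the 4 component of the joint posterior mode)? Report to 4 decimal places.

0.0744

The Dirichlet prior is conjugate to the Multinomial likelihood: each posterior αⱼ = prior αⱼ + observed count nⱼ.
Posterior concentration: (107.3, 47.7, 14.6, 14.4), total = 184.0.
Joint mode component: (α_{4}−1)/(Σα−K) = 13.4/180.0 = 0.0744.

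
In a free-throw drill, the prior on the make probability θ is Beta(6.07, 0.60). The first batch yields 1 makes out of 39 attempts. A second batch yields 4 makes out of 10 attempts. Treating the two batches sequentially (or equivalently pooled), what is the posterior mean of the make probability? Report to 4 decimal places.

The Beta prior is conjugate to a Binomial/Bernoulli likelihood; the update adds successes to α and failures to β.
After batch 1: Beta(6.07+1, 0.60+38) = Beta(7.07, 38.60).
After batch 2: Beta(7.07+4, 38.60+6) = Beta(11.07, 44.60).
Posterior mean = α/(α+β) = 11.07/55.67 = 0.1989.

0.1989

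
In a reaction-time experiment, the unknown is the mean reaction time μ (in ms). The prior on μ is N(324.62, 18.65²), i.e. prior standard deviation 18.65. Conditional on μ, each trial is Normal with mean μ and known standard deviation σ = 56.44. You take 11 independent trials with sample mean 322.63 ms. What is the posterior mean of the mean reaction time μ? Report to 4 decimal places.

For Normal data with known variance σ², a Normal(μ₀, σ₀²) prior on μ is conjugate. Posterior precision = 1/σ₀² + n/σ²; posterior mean is the precision-weighted average of μ₀ and x̄.
n·x̄ = 11·322.63 = 3548.93.
σ₀² = 18.65² = 347.8225, σ² = 56.44² = 3185.4736; σ² + n·σ₀² = 3185.4736 + 11·347.8225 = 7011.5211.
Posterior mean = (μ₀/σ₀² + n·x̄/σ²)/(1/σ₀² + n/σ²) = (σ²·μ₀ + σ₀²·n·x̄)/(σ² + n·σ₀²) = (3185.4736·324.62 + 347.8225·3548.93)/7011.5211 = 2268466.144957/7011.5211 = 323.5341.

323.5341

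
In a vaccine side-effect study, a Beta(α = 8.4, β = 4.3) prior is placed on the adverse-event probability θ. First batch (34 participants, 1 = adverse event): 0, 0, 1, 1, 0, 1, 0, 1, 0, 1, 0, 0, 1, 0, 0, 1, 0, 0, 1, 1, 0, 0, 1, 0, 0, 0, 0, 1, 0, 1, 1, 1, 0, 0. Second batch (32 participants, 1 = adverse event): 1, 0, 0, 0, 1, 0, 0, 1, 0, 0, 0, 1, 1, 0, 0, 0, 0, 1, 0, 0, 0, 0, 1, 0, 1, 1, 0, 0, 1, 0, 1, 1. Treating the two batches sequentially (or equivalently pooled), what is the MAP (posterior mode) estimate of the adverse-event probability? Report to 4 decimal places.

0.4355

The Beta prior is conjugate to a Binomial/Bernoulli likelihood; the update adds successes to α and failures to β.
After batch 1: Beta(8.4+14, 4.3+20) = Beta(22.4, 24.3).
After batch 2: Beta(22.4+12, 24.3+20) = Beta(34.4, 44.3).
Mode of Beta(a,b) for a,b>1 is (a−1)/(a+b−2) = 33.4/76.7 = 0.4355.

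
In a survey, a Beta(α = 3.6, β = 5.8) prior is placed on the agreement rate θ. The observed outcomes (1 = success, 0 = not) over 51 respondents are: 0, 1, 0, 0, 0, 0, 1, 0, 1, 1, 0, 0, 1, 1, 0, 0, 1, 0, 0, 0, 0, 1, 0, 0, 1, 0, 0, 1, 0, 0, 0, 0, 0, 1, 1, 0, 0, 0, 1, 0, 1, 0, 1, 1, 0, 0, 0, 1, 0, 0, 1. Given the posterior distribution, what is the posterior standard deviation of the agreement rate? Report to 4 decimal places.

0.0612

The Beta prior is conjugate to a Binomial/Bernoulli likelihood; the update adds successes to α and failures to β.
Posterior: Beta(α+k, β+n−k) = Beta(3.6+18, 5.8+33) = Beta(21.6, 38.8).
Var = αβ/((α+β)²(α+β+1)) = 21.6·38.8/(60.4²·61.4) = 0.00374148; SD = √0.00374148 = 0.0612.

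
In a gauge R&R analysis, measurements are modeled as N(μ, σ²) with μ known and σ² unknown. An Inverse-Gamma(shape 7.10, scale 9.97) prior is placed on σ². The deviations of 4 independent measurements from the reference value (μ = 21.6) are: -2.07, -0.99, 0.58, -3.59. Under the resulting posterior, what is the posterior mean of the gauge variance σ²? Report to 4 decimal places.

With known mean μ and an Inverse-Gamma(α, β) prior on σ², the Normal likelihood is conjugate: posterior is Inv-Gamma(α + n/2, β + Σ(xᵢ−μ)²/2).
Σ(xᵢ−μ)² = (-2.07)² + (-0.99)² + (0.58)² + (-3.59)² = 18.4895.
Posterior: Inv-Gamma(7.10 + 4/2, 9.97 + 18.4895/2) = Inv-Gamma(9.10, 19.21475).
E[σ²|data] = β/(α−1) = 19.21475/8.10 = 2.3722.

2.3722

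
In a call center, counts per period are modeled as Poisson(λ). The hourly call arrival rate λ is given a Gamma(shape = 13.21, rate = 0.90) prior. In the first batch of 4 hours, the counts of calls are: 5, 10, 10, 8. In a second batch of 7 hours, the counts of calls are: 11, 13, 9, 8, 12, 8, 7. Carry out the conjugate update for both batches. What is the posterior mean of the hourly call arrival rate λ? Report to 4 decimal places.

With a Gamma(shape α, rate β) prior, the Poisson likelihood is conjugate: the posterior is Gamma(α + ΣXᵢ, β + n).
Batch 1: sum of counts S = 33 over n = 4 hours.
After batch 1: Gamma(α+S, β+n) = Gamma(13.21+33, 0.90+4) = Gamma(46.21, 4.90).
Batch 2: sum of counts S = 68 over n = 7 hours.
After batch 2: Gamma(α+S, β+n) = Gamma(46.21+68, 4.90+7) = Gamma(114.21, 11.90).
Posterior mean = α/β = 114.21/11.90 = 9.5975.

9.5975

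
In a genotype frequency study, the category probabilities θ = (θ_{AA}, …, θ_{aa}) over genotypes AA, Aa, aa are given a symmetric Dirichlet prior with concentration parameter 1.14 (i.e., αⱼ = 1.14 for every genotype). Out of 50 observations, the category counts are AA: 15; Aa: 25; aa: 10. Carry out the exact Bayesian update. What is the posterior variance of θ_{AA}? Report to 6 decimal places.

The Dirichlet prior is conjugate to the Multinomial likelihood: each posterior αⱼ = prior αⱼ + observed count nⱼ.
Posterior concentration: (16.14, 26.14, 11.14), total = 53.42.
Var[θ_j] = α_j(Σα−α_j)/((Σα)²(Σα+1)) = 16.14·37.28/(53.42²·54.42) = 0.003874.

0.003874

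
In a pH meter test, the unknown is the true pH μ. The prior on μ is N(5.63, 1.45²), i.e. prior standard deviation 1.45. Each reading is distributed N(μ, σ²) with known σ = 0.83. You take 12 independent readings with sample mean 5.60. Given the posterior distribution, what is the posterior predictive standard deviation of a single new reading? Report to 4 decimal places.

For Normal data with known variance σ², a Normal(μ₀, σ₀²) prior on μ is conjugate. Posterior precision = 1/σ₀² + n/σ²; posterior mean is the precision-weighted average of μ₀ and x̄.
σ₀² = 1.45² = 2.1025, σ² = 0.83² = 0.6889; σ² + n·σ₀² = 0.6889 + 12·2.1025 = 25.9189.
Posterior precision = 1/σ₀² + n/σ² = 1/2.1025 + 12/0.6889 = (σ² + n·σ₀²)/(σ₀²σ²) = 25.9189/(2.1025·0.6889); posterior variance σₙ² = σ₀²σ²/(σ² + n·σ₀²) = 2.1025·0.6889/25.9189 = 0.055882.
Predictive variance for one new observation = σₙ² + σ² = 2.1025·0.6889/25.9189 + 0.6889 = σ²·(σ₀² + 25.9189)/25.9189 = 0.6889·28.0214/25.9189 = 0.744782; SD = √(0.6889·28.0214/25.9189) = 0.8630.

0.8630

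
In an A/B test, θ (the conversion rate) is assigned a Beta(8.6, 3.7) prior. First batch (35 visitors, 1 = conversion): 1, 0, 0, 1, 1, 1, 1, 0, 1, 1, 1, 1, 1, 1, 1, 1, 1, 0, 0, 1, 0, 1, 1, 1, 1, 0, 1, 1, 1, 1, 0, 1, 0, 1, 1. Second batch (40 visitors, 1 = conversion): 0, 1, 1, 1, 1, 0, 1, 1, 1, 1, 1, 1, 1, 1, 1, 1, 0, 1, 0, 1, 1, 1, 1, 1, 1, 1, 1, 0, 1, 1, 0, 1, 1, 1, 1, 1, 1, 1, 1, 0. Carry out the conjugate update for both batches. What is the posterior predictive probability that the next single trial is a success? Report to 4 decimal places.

0.7743

The Beta prior is conjugate to a Binomial/Bernoulli likelihood; the update adds successes to α and failures to β.
After batch 1: Beta(8.6+26, 3.7+9) = Beta(34.6, 12.7).
After batch 2: Beta(34.6+33, 12.7+7) = Beta(67.6, 19.7).
For a single future Bernoulli trial, P(success | data) = α/(α+β) = 0.7743.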